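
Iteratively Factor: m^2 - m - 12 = (m - 4)*(m + 3)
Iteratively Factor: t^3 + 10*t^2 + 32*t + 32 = (t + 4)*(t^2 + 6*t + 8) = (t + 2)*(t + 4)*(t + 4)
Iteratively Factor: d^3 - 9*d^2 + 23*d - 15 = (d - 5)*(d^2 - 4*d + 3) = (d - 5)*(d - 1)*(d - 3)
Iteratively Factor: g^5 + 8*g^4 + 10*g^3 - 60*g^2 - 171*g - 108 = (g + 4)*(g^4 + 4*g^3 - 6*g^2 - 36*g - 27) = (g + 3)*(g + 4)*(g^3 + g^2 - 9*g - 9) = (g + 1)*(g + 3)*(g + 4)*(g^2 - 9) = (g + 1)*(g + 3)^2*(g + 4)*(g - 3)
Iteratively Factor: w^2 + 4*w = (w)*(w + 4)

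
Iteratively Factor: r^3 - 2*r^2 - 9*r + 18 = (r - 2)*(r^2 - 9) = (r - 2)*(r + 3)*(r - 3)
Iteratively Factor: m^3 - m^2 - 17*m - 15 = (m + 1)*(m^2 - 2*m - 15) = (m + 1)*(m + 3)*(m - 5)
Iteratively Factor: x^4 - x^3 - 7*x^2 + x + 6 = (x + 2)*(x^3 - 3*x^2 - x + 3) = (x - 1)*(x + 2)*(x^2 - 2*x - 3) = (x - 3)*(x - 1)*(x + 2)*(x + 1)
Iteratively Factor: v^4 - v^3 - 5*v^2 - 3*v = (v - 3)*(v^3 + 2*v^2 + v) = (v - 3)*(v + 1)*(v^2 + v) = (v - 3)*(v + 1)^2*(v)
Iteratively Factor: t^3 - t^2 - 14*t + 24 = (t - 3)*(t^2 + 2*t - 8) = (t - 3)*(t - 2)*(t + 4)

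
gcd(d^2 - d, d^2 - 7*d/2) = d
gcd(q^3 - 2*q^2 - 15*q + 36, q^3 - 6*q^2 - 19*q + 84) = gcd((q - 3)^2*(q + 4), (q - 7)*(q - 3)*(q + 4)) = q^2 + q - 12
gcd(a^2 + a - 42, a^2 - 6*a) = a - 6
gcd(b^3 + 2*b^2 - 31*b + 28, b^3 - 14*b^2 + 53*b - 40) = b - 1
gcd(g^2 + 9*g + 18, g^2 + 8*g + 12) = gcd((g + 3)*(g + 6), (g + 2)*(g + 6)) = g + 6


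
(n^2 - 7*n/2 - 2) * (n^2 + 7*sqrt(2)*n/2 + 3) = n^4 - 7*n^3/2 + 7*sqrt(2)*n^3/2 - 49*sqrt(2)*n^2/4 + n^2 - 21*n/2 - 7*sqrt(2)*n - 6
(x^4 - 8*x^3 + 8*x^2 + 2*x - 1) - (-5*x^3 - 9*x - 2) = x^4 - 3*x^3 + 8*x^2 + 11*x + 1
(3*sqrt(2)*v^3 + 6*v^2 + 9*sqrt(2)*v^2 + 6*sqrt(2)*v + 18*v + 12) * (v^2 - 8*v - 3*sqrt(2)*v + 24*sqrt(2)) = 3*sqrt(2)*v^5 - 15*sqrt(2)*v^4 - 12*v^4 - 84*sqrt(2)*v^3 + 60*v^3 + 42*sqrt(2)*v^2 + 264*v^2 + 192*v + 396*sqrt(2)*v + 288*sqrt(2)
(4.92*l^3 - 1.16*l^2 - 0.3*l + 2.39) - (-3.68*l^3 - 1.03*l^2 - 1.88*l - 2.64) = 8.6*l^3 - 0.13*l^2 + 1.58*l + 5.03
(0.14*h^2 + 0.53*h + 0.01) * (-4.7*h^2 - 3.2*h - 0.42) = -0.658*h^4 - 2.939*h^3 - 1.8018*h^2 - 0.2546*h - 0.0042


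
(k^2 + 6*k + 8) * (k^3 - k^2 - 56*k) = k^5 + 5*k^4 - 54*k^3 - 344*k^2 - 448*k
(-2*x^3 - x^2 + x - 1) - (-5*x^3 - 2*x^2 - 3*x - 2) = 3*x^3 + x^2 + 4*x + 1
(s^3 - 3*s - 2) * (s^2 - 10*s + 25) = s^5 - 10*s^4 + 22*s^3 + 28*s^2 - 55*s - 50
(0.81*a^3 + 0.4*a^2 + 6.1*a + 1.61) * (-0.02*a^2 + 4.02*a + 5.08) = -0.0162*a^5 + 3.2482*a^4 + 5.6008*a^3 + 26.5218*a^2 + 37.4602*a + 8.1788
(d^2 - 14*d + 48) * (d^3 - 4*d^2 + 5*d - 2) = d^5 - 18*d^4 + 109*d^3 - 264*d^2 + 268*d - 96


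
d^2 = d^2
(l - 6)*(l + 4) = l^2 - 2*l - 24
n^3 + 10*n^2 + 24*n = n*(n + 4)*(n + 6)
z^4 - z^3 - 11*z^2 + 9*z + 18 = (z - 3)*(z - 2)*(z + 1)*(z + 3)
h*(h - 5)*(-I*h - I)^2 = -h^4 + 3*h^3 + 9*h^2 + 5*h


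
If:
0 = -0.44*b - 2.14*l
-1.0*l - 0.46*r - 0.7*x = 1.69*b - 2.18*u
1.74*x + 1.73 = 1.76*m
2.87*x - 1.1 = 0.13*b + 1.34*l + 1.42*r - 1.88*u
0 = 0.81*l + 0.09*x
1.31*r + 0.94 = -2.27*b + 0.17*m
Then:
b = 0.05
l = -0.01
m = 1.08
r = -0.67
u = -0.07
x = 0.10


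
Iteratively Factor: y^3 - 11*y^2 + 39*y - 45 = (y - 3)*(y^2 - 8*y + 15) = (y - 3)^2*(y - 5)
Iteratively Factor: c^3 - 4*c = (c)*(c^2 - 4) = c*(c - 2)*(c + 2)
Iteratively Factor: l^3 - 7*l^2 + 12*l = (l - 4)*(l^2 - 3*l) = (l - 4)*(l - 3)*(l)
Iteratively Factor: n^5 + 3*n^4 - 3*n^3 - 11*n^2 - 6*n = (n + 1)*(n^4 + 2*n^3 - 5*n^2 - 6*n) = (n + 1)^2*(n^3 + n^2 - 6*n) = n*(n + 1)^2*(n^2 + n - 6) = n*(n - 2)*(n + 1)^2*(n + 3)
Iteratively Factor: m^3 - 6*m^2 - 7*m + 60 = (m + 3)*(m^2 - 9*m + 20) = (m - 4)*(m + 3)*(m - 5)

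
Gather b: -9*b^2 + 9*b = -9*b^2 + 9*b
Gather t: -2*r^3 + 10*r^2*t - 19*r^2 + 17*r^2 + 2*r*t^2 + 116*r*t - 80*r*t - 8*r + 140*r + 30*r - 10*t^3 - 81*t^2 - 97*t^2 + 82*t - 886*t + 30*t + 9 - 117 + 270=-2*r^3 - 2*r^2 + 162*r - 10*t^3 + t^2*(2*r - 178) + t*(10*r^2 + 36*r - 774) + 162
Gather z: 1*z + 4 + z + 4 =2*z + 8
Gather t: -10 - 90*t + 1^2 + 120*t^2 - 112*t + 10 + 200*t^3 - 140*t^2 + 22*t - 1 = 200*t^3 - 20*t^2 - 180*t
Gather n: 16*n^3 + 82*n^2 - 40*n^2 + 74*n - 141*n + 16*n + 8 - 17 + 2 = 16*n^3 + 42*n^2 - 51*n - 7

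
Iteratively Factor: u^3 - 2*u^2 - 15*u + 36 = (u - 3)*(u^2 + u - 12) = (u - 3)*(u + 4)*(u - 3)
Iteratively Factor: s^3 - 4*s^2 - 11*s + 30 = (s + 3)*(s^2 - 7*s + 10) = (s - 5)*(s + 3)*(s - 2)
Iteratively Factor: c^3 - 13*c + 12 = (c + 4)*(c^2 - 4*c + 3) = (c - 1)*(c + 4)*(c - 3)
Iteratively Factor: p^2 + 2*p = (p + 2)*(p)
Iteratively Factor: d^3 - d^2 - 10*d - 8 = (d + 2)*(d^2 - 3*d - 4) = (d - 4)*(d + 2)*(d + 1)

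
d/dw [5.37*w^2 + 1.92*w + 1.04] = 10.74*w + 1.92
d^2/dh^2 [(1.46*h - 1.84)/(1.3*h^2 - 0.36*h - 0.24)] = ((5.8352 - 11.388*h)*(-1.3*h^2 + 0.36*h + 0.24) - (1.46*h - 1.84)*(2.6*h - 0.36)*(5.2*h - 0.72))/(-1.3*h^2 + 0.36*h + 0.24)^3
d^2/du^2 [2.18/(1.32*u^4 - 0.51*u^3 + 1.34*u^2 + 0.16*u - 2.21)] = ((-34.5312*u^2 + 6.6708*u - 5.8424)*(1.32*u^4 - 0.51*u^3 + 1.34*u^2 + 0.16*u - 2.21) + 2.18*(5.28*u^3 - 1.53*u^2 + 2.68*u + 0.16)*(10.56*u^3 - 3.06*u^2 + 5.36*u + 0.32))/(1.32*u^4 - 0.51*u^3 + 1.34*u^2 + 0.16*u - 2.21)^3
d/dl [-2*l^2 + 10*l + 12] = 10 - 4*l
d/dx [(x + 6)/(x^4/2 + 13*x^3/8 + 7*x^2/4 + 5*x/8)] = 16*(-6*x^3 - 55*x^2 - 69*x - 15)/(x^2*(16*x^5 + 88*x^4 + 193*x^3 + 211*x^2 + 115*x + 25))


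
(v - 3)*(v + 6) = v^2 + 3*v - 18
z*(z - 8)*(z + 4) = z^3 - 4*z^2 - 32*z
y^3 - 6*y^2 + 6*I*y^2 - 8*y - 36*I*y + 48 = (y - 6)*(y + 2*I)*(y + 4*I)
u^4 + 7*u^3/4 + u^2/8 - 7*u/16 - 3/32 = (u - 1/2)*(u + 1/4)*(u + 1/2)*(u + 3/2)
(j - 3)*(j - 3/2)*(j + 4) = j^3 - j^2/2 - 27*j/2 + 18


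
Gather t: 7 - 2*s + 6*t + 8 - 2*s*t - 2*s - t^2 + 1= -4*s - t^2 + t*(6 - 2*s) + 16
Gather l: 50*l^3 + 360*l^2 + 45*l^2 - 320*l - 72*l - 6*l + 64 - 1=50*l^3 + 405*l^2 - 398*l + 63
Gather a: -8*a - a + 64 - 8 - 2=54 - 9*a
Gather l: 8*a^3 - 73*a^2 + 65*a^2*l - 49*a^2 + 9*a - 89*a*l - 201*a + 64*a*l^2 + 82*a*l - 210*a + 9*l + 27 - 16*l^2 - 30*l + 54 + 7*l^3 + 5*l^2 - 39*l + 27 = 8*a^3 - 122*a^2 - 402*a + 7*l^3 + l^2*(64*a - 11) + l*(65*a^2 - 7*a - 60) + 108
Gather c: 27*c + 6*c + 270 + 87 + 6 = 33*c + 363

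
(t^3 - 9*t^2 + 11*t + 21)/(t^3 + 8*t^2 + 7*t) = (t^2 - 10*t + 21)/(t*(t + 7))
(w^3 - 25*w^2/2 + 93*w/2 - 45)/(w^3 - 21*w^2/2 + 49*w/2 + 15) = (2*w - 3)/(2*w + 1)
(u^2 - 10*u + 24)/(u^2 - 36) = (u - 4)/(u + 6)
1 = 1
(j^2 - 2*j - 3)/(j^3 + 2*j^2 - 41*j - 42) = (j - 3)/(j^2 + j - 42)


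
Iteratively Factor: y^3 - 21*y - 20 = (y + 4)*(y^2 - 4*y - 5) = (y - 5)*(y + 4)*(y + 1)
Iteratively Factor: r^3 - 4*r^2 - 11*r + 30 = (r + 3)*(r^2 - 7*r + 10) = (r - 5)*(r + 3)*(r - 2)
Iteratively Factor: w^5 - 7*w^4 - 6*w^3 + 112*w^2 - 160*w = (w - 5)*(w^4 - 2*w^3 - 16*w^2 + 32*w) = w*(w - 5)*(w^3 - 2*w^2 - 16*w + 32) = w*(w - 5)*(w - 2)*(w^2 - 16) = w*(w - 5)*(w - 4)*(w - 2)*(w + 4)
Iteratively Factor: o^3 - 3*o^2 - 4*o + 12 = (o - 2)*(o^2 - o - 6) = (o - 2)*(o + 2)*(o - 3)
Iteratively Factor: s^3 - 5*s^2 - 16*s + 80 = (s - 5)*(s^2 - 16) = (s - 5)*(s - 4)*(s + 4)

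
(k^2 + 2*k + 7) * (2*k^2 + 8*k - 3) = 2*k^4 + 12*k^3 + 27*k^2 + 50*k - 21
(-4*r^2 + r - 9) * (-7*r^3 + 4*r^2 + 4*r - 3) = 28*r^5 - 23*r^4 + 51*r^3 - 20*r^2 - 39*r + 27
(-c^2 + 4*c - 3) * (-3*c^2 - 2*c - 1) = 3*c^4 - 10*c^3 + 2*c^2 + 2*c + 3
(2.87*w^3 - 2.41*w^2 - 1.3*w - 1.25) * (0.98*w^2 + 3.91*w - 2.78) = 2.8126*w^5 + 8.8599*w^4 - 18.6757*w^3 + 0.391799999999999*w^2 - 1.2735*w + 3.475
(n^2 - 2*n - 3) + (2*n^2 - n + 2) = 3*n^2 - 3*n - 1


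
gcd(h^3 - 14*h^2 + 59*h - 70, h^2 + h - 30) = h - 5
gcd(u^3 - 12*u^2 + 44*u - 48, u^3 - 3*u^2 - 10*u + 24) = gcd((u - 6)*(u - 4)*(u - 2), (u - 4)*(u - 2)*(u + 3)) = u^2 - 6*u + 8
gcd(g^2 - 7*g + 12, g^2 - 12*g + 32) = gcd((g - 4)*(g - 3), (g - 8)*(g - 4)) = g - 4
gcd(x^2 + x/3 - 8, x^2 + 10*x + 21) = x + 3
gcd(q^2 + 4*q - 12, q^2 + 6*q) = q + 6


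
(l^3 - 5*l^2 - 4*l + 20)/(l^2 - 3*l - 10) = l - 2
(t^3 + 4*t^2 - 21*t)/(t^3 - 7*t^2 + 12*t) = (t + 7)/(t - 4)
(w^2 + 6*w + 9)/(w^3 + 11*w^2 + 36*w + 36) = (w + 3)/(w^2 + 8*w + 12)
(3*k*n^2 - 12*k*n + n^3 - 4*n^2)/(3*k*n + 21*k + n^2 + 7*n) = n*(n - 4)/(n + 7)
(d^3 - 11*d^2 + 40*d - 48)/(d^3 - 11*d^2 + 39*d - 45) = (d^2 - 8*d + 16)/(d^2 - 8*d + 15)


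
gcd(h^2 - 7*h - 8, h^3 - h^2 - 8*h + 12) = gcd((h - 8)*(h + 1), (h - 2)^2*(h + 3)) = 1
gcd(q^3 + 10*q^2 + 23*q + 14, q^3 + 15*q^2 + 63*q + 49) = q^2 + 8*q + 7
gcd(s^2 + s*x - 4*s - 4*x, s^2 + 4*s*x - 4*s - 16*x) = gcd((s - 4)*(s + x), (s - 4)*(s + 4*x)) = s - 4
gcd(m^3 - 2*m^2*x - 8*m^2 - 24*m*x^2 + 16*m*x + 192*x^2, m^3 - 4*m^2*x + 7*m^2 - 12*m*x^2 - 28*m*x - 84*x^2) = -m + 6*x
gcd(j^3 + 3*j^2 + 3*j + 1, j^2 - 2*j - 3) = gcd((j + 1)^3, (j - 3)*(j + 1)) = j + 1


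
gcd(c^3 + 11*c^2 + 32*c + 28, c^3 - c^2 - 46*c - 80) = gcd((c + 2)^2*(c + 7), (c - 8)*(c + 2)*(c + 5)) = c + 2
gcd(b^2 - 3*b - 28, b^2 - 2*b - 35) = b - 7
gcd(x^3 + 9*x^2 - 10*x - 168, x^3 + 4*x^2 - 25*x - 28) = x^2 + 3*x - 28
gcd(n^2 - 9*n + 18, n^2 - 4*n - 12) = n - 6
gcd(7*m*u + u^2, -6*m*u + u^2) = u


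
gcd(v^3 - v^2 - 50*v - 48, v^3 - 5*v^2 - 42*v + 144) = v^2 - 2*v - 48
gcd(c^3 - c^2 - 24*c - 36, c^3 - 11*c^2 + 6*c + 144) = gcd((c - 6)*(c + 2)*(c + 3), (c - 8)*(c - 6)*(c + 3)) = c^2 - 3*c - 18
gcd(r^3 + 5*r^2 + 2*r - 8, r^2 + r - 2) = r^2 + r - 2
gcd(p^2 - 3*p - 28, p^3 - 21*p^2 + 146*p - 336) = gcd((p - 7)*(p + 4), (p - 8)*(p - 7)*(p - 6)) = p - 7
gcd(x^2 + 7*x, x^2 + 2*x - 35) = x + 7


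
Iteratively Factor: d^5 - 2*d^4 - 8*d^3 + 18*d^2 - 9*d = (d - 1)*(d^4 - d^3 - 9*d^2 + 9*d) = (d - 3)*(d - 1)*(d^3 + 2*d^2 - 3*d) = (d - 3)*(d - 1)*(d + 3)*(d^2 - d) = d*(d - 3)*(d - 1)*(d + 3)*(d - 1)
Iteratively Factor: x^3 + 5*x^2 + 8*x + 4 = (x + 2)*(x^2 + 3*x + 2) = (x + 2)^2*(x + 1)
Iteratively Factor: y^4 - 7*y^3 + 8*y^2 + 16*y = (y)*(y^3 - 7*y^2 + 8*y + 16) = y*(y - 4)*(y^2 - 3*y - 4) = y*(y - 4)^2*(y + 1)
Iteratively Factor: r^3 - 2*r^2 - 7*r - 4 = (r + 1)*(r^2 - 3*r - 4) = (r - 4)*(r + 1)*(r + 1)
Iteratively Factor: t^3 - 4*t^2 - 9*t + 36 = (t - 3)*(t^2 - t - 12) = (t - 3)*(t + 3)*(t - 4)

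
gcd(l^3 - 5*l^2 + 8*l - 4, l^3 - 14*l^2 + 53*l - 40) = l - 1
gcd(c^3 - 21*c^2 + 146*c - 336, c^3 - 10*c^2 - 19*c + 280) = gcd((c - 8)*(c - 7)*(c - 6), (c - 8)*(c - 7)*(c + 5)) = c^2 - 15*c + 56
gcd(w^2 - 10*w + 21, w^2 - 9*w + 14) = w - 7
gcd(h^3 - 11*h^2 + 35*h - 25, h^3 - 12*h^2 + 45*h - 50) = h^2 - 10*h + 25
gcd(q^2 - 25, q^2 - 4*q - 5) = q - 5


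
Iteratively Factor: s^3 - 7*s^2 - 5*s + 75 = (s + 3)*(s^2 - 10*s + 25) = (s - 5)*(s + 3)*(s - 5)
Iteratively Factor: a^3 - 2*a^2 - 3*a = (a + 1)*(a^2 - 3*a) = (a - 3)*(a + 1)*(a)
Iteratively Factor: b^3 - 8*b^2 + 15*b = (b - 3)*(b^2 - 5*b) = b*(b - 3)*(b - 5)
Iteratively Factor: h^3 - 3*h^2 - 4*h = (h + 1)*(h^2 - 4*h) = h*(h + 1)*(h - 4)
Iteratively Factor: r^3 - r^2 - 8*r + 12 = (r + 3)*(r^2 - 4*r + 4) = (r - 2)*(r + 3)*(r - 2)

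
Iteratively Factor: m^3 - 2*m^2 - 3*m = (m - 3)*(m^2 + m) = (m - 3)*(m + 1)*(m)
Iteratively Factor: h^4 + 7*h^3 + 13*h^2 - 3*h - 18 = (h + 2)*(h^3 + 5*h^2 + 3*h - 9) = (h - 1)*(h + 2)*(h^2 + 6*h + 9) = (h - 1)*(h + 2)*(h + 3)*(h + 3)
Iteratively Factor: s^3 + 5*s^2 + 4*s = (s + 1)*(s^2 + 4*s) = s*(s + 1)*(s + 4)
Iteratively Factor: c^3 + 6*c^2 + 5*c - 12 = (c + 3)*(c^2 + 3*c - 4) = (c - 1)*(c + 3)*(c + 4)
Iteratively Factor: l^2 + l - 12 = (l - 3)*(l + 4)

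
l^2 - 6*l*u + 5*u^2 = (l - 5*u)*(l - u)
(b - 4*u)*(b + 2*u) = b^2 - 2*b*u - 8*u^2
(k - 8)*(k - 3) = k^2 - 11*k + 24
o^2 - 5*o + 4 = (o - 4)*(o - 1)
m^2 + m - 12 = (m - 3)*(m + 4)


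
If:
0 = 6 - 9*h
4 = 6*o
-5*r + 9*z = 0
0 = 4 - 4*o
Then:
No Solution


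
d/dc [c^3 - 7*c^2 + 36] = c*(3*c - 14)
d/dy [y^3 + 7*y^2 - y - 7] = 3*y^2 + 14*y - 1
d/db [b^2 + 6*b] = 2*b + 6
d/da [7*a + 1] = 7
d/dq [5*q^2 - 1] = 10*q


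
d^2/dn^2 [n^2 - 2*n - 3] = 2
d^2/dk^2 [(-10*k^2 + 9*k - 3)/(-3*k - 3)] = 44/(3*(k^3 + 3*k^2 + 3*k + 1))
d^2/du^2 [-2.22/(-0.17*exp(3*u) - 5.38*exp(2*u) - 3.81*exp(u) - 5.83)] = (2.22*(0.51*exp(2*u) + 10.76*exp(u) + 3.81)*(1.02*exp(2*u) + 21.52*exp(u) + 7.62)*exp(u) - (3.3966*exp(2*u) + 47.7744*exp(u) + 8.4582)*(0.17*exp(3*u) + 5.38*exp(2*u) + 3.81*exp(u) + 5.83))*exp(u)/(0.17*exp(3*u) + 5.38*exp(2*u) + 3.81*exp(u) + 5.83)^3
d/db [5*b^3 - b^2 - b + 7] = 15*b^2 - 2*b - 1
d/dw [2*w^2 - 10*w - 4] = 4*w - 10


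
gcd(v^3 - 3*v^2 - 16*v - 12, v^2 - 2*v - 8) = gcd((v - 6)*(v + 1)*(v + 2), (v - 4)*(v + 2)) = v + 2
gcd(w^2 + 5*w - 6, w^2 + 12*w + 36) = w + 6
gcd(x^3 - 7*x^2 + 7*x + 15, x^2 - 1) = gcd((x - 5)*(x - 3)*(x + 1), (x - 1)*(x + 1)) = x + 1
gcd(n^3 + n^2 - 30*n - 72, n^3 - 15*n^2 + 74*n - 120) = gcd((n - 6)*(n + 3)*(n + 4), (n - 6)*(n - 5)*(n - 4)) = n - 6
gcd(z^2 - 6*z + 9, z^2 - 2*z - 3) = z - 3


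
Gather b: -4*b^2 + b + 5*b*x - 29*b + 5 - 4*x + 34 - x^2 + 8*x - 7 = -4*b^2 + b*(5*x - 28) - x^2 + 4*x + 32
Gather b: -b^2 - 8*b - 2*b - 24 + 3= -b^2 - 10*b - 21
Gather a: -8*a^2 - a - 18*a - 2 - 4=-8*a^2 - 19*a - 6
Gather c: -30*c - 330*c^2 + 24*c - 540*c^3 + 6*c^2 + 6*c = -540*c^3 - 324*c^2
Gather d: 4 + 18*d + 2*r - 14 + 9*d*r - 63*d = d*(9*r - 45) + 2*r - 10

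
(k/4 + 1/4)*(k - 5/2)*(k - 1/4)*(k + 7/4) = k^4/4 - 83*k^2/64 - 99*k/128 + 35/128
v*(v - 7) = v^2 - 7*v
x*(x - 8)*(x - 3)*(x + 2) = x^4 - 9*x^3 + 2*x^2 + 48*x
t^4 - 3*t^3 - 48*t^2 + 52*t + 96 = (t - 8)*(t - 2)*(t + 1)*(t + 6)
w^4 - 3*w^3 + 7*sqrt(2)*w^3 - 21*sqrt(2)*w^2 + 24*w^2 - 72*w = w*(w - 3)*(w + 3*sqrt(2))*(w + 4*sqrt(2))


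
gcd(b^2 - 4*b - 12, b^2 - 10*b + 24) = b - 6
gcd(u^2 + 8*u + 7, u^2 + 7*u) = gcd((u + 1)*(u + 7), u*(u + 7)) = u + 7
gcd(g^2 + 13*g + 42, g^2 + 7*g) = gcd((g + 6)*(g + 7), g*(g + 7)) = g + 7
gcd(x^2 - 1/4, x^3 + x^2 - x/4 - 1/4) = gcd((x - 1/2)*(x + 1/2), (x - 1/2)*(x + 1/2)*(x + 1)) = x^2 - 1/4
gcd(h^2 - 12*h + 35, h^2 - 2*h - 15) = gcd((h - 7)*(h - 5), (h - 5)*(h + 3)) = h - 5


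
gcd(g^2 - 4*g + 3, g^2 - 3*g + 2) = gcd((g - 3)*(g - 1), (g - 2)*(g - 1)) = g - 1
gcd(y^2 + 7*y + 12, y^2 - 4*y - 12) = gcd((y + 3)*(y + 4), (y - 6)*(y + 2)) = 1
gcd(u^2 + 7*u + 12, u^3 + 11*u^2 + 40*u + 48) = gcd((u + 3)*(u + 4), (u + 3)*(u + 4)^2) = u^2 + 7*u + 12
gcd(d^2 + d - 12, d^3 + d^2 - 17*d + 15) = d - 3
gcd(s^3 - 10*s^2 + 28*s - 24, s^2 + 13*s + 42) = 1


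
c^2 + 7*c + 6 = (c + 1)*(c + 6)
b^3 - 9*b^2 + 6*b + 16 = (b - 8)*(b - 2)*(b + 1)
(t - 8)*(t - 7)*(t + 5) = t^3 - 10*t^2 - 19*t + 280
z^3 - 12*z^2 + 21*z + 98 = (z - 7)^2*(z + 2)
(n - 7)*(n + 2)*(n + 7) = n^3 + 2*n^2 - 49*n - 98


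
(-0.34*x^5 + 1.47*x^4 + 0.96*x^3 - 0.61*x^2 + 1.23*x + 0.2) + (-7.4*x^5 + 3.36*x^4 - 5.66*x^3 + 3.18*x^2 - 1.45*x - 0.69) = -7.74*x^5 + 4.83*x^4 - 4.7*x^3 + 2.57*x^2 - 0.22*x - 0.49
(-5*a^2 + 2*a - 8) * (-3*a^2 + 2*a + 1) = 15*a^4 - 16*a^3 + 23*a^2 - 14*a - 8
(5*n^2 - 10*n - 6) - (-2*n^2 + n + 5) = 7*n^2 - 11*n - 11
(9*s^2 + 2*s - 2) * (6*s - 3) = 54*s^3 - 15*s^2 - 18*s + 6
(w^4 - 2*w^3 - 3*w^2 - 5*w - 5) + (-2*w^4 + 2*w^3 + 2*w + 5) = -w^4 - 3*w^2 - 3*w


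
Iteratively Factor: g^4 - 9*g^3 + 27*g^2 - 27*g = (g)*(g^3 - 9*g^2 + 27*g - 27) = g*(g - 3)*(g^2 - 6*g + 9) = g*(g - 3)^2*(g - 3)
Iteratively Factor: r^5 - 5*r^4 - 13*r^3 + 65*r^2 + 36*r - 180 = (r + 3)*(r^4 - 8*r^3 + 11*r^2 + 32*r - 60) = (r - 5)*(r + 3)*(r^3 - 3*r^2 - 4*r + 12) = (r - 5)*(r - 2)*(r + 3)*(r^2 - r - 6) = (r - 5)*(r - 2)*(r + 2)*(r + 3)*(r - 3)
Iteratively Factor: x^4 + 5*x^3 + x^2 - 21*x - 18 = (x + 1)*(x^3 + 4*x^2 - 3*x - 18) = (x + 1)*(x + 3)*(x^2 + x - 6) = (x + 1)*(x + 3)^2*(x - 2)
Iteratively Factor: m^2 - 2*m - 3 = (m + 1)*(m - 3)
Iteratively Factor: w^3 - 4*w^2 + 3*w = (w - 1)*(w^2 - 3*w) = (w - 3)*(w - 1)*(w)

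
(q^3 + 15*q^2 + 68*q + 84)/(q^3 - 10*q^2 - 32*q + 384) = (q^2 + 9*q + 14)/(q^2 - 16*q + 64)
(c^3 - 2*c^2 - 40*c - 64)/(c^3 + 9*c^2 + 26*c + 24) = (c - 8)/(c + 3)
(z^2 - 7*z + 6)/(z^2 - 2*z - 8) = (-z^2 + 7*z - 6)/(-z^2 + 2*z + 8)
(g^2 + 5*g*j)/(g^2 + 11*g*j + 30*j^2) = g/(g + 6*j)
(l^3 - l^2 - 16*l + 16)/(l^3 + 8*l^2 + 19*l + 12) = (l^2 - 5*l + 4)/(l^2 + 4*l + 3)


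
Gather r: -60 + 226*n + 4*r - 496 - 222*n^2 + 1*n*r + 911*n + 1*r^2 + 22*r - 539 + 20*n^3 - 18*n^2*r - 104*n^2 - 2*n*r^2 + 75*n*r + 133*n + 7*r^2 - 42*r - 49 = 20*n^3 - 326*n^2 + 1270*n + r^2*(8 - 2*n) + r*(-18*n^2 + 76*n - 16) - 1144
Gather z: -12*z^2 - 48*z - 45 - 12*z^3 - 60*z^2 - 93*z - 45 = -12*z^3 - 72*z^2 - 141*z - 90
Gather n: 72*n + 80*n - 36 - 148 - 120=152*n - 304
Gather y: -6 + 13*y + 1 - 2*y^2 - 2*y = -2*y^2 + 11*y - 5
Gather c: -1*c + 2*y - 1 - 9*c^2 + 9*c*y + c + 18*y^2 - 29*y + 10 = -9*c^2 + 9*c*y + 18*y^2 - 27*y + 9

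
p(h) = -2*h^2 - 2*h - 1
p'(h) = -4*h - 2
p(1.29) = -6.91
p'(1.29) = -7.16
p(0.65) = -3.14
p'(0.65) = -4.60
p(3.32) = -29.68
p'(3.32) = -15.28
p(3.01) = -25.14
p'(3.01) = -14.04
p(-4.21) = -28.03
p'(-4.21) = 14.84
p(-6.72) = -77.88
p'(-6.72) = 24.88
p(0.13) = -1.29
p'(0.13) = -2.52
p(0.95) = -4.70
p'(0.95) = -5.80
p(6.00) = -85.00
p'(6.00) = -26.00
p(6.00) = -85.00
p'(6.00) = -26.00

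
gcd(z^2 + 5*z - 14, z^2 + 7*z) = z + 7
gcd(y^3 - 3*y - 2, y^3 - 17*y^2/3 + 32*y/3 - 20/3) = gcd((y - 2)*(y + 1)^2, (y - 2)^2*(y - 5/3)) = y - 2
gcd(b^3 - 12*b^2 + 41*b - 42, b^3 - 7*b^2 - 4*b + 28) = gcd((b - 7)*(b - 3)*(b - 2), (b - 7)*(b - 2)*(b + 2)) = b^2 - 9*b + 14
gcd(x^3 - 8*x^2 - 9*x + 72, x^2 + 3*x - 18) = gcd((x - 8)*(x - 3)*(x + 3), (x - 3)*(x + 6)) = x - 3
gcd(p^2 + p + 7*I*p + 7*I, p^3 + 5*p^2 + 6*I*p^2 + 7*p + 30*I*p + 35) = p + 7*I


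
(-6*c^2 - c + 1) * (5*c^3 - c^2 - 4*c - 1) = -30*c^5 + c^4 + 30*c^3 + 9*c^2 - 3*c - 1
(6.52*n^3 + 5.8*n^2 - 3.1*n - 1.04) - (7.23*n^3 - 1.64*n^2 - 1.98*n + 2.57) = -0.710000000000001*n^3 + 7.44*n^2 - 1.12*n - 3.61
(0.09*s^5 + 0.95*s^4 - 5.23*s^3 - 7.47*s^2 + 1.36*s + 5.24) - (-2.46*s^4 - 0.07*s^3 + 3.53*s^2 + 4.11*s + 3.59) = 0.09*s^5 + 3.41*s^4 - 5.16*s^3 - 11.0*s^2 - 2.75*s + 1.65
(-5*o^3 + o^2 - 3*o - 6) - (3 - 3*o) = -5*o^3 + o^2 - 9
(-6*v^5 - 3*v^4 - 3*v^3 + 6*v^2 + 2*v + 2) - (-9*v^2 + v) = -6*v^5 - 3*v^4 - 3*v^3 + 15*v^2 + v + 2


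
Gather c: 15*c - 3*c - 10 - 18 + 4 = 12*c - 24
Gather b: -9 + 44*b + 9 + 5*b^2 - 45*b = 5*b^2 - b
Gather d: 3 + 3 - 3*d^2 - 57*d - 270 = -3*d^2 - 57*d - 264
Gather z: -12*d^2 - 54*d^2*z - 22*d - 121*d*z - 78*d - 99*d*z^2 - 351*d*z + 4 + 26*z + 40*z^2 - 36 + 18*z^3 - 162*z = -12*d^2 - 100*d + 18*z^3 + z^2*(40 - 99*d) + z*(-54*d^2 - 472*d - 136) - 32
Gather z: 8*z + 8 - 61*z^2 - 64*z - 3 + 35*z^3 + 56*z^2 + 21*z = 35*z^3 - 5*z^2 - 35*z + 5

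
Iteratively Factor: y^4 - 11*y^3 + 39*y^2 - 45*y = (y)*(y^3 - 11*y^2 + 39*y - 45) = y*(y - 3)*(y^2 - 8*y + 15) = y*(y - 5)*(y - 3)*(y - 3)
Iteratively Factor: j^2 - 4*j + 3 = (j - 1)*(j - 3)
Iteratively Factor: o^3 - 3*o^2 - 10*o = (o)*(o^2 - 3*o - 10) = o*(o - 5)*(o + 2)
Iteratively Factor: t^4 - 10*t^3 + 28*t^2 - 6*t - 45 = (t + 1)*(t^3 - 11*t^2 + 39*t - 45) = (t - 5)*(t + 1)*(t^2 - 6*t + 9) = (t - 5)*(t - 3)*(t + 1)*(t - 3)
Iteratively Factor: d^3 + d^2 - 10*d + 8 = (d - 2)*(d^2 + 3*d - 4) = (d - 2)*(d - 1)*(d + 4)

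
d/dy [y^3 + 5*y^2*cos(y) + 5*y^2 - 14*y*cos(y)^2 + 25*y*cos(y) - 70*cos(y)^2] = -5*y^2*sin(y) + 3*y^2 - 25*y*sin(y) + 14*y*sin(2*y) + 10*y*cos(y) + 10*y + 70*sin(2*y) - 14*cos(y)^2 + 25*cos(y)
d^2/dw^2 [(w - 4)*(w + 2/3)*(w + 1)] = 6*w - 14/3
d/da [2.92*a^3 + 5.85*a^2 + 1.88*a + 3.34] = 8.76*a^2 + 11.7*a + 1.88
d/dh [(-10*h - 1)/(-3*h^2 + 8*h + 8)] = 6*(-5*h^2 - h - 12)/(9*h^4 - 48*h^3 + 16*h^2 + 128*h + 64)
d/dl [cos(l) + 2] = -sin(l)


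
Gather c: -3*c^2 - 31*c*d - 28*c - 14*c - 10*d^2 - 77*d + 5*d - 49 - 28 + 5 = -3*c^2 + c*(-31*d - 42) - 10*d^2 - 72*d - 72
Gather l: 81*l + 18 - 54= 81*l - 36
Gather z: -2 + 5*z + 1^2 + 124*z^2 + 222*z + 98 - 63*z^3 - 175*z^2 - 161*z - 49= -63*z^3 - 51*z^2 + 66*z + 48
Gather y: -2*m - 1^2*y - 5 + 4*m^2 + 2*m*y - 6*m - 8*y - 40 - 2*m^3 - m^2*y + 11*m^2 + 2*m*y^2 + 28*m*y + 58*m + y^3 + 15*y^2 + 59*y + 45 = -2*m^3 + 15*m^2 + 50*m + y^3 + y^2*(2*m + 15) + y*(-m^2 + 30*m + 50)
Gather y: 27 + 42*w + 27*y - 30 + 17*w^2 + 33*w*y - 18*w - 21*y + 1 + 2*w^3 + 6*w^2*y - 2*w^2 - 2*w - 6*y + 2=2*w^3 + 15*w^2 + 22*w + y*(6*w^2 + 33*w)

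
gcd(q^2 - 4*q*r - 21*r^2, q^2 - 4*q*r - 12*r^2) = 1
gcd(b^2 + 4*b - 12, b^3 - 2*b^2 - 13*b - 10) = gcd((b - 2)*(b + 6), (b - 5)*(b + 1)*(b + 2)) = 1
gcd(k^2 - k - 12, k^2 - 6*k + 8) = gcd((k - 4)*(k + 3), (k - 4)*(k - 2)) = k - 4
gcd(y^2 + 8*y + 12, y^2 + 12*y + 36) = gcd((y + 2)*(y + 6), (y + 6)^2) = y + 6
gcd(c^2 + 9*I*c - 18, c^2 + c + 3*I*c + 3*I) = c + 3*I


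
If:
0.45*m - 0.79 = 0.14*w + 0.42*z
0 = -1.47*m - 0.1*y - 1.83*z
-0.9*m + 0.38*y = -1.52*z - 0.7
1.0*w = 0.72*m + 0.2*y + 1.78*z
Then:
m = 0.85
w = -0.22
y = 3.75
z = -0.89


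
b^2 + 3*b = b*(b + 3)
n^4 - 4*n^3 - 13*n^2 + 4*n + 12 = (n - 6)*(n - 1)*(n + 1)*(n + 2)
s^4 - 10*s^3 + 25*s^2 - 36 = (s - 6)*(s - 3)*(s - 2)*(s + 1)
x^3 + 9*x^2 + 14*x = x*(x + 2)*(x + 7)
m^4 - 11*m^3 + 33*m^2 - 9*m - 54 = (m - 6)*(m - 3)^2*(m + 1)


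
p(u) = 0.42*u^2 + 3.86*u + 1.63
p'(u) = 0.84*u + 3.86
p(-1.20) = -2.40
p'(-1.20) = 2.85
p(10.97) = 94.52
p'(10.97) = 13.07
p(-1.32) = -2.73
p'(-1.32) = 2.75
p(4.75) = 29.44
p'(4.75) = 7.85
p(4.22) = 25.40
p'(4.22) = 7.40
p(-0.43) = 0.05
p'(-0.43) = 3.50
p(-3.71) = -6.91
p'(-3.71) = 0.74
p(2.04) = 11.25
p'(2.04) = 5.57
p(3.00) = 16.99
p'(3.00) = 6.38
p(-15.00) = 38.23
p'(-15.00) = -8.74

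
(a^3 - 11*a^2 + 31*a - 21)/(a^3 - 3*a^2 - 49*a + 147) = (a - 1)/(a + 7)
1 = 1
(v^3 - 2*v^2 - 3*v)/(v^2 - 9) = v*(v + 1)/(v + 3)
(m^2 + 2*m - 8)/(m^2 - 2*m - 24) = (m - 2)/(m - 6)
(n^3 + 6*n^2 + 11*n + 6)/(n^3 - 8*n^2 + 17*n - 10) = (n^3 + 6*n^2 + 11*n + 6)/(n^3 - 8*n^2 + 17*n - 10)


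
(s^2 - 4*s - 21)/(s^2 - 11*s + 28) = (s + 3)/(s - 4)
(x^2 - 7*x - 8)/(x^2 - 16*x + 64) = (x + 1)/(x - 8)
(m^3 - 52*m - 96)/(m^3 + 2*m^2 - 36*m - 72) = (m - 8)/(m - 6)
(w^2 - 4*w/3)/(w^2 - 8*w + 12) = w*(3*w - 4)/(3*(w^2 - 8*w + 12))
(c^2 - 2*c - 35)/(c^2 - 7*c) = (c + 5)/c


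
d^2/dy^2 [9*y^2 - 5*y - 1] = 18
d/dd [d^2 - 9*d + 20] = 2*d - 9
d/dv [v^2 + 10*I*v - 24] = 2*v + 10*I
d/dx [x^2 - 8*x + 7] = 2*x - 8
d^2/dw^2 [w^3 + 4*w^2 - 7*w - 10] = 6*w + 8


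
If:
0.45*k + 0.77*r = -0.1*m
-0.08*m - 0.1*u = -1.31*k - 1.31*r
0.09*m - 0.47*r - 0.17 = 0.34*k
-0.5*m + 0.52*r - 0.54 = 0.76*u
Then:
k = 0.25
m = 1.23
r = -0.31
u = -1.73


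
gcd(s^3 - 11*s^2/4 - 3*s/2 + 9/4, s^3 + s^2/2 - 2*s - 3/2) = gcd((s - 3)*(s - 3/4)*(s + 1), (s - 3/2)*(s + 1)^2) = s + 1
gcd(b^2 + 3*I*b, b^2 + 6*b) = b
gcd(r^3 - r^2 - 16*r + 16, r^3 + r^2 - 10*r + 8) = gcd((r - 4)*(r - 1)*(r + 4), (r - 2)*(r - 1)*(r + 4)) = r^2 + 3*r - 4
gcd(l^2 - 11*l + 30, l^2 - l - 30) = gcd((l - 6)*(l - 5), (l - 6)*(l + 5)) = l - 6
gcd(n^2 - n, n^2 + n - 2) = n - 1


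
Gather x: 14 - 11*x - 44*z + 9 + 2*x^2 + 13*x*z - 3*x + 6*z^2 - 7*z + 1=2*x^2 + x*(13*z - 14) + 6*z^2 - 51*z + 24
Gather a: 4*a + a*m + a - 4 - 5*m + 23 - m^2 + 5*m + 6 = a*(m + 5) - m^2 + 25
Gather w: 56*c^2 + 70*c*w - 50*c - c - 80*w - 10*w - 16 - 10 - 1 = 56*c^2 - 51*c + w*(70*c - 90) - 27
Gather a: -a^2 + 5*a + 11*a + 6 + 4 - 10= -a^2 + 16*a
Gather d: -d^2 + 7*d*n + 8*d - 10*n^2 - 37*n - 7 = -d^2 + d*(7*n + 8) - 10*n^2 - 37*n - 7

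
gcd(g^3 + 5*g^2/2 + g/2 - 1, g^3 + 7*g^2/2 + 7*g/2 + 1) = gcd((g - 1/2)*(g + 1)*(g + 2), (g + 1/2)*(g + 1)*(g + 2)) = g^2 + 3*g + 2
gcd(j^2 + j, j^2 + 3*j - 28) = 1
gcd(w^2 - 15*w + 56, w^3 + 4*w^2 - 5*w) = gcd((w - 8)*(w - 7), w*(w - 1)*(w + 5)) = 1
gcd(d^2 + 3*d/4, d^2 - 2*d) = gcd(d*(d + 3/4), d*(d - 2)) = d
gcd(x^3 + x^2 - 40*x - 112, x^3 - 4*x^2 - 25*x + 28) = x^2 - 3*x - 28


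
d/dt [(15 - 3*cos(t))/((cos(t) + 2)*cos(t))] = 3*(-sin(t) + 10*sin(t)/cos(t)^2 + 10*tan(t))/(cos(t) + 2)^2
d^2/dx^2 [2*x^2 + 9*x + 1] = 4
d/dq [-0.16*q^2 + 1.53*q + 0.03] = 1.53 - 0.32*q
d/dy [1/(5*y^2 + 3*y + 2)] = (-10*y - 3)/(5*y^2 + 3*y + 2)^2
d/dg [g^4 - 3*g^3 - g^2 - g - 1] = 4*g^3 - 9*g^2 - 2*g - 1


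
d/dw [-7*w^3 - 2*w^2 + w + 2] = -21*w^2 - 4*w + 1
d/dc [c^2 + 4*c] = 2*c + 4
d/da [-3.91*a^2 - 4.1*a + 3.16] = -7.82*a - 4.1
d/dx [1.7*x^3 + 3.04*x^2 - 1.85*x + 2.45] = 5.1*x^2 + 6.08*x - 1.85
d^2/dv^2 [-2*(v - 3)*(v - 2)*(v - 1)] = 24 - 12*v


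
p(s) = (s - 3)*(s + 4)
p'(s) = 2*s + 1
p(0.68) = -10.86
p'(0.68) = 2.36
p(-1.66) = -10.90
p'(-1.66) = -2.32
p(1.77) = -7.10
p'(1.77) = 4.54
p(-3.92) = -0.55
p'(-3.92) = -6.84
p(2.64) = -2.39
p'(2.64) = 6.28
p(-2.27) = -9.12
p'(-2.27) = -3.54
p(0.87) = -10.37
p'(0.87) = 2.74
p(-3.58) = -2.76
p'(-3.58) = -6.16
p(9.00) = 78.00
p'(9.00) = 19.00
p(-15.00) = 198.00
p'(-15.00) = -29.00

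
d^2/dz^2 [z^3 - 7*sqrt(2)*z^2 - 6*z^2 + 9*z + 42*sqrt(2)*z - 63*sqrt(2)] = 6*z - 14*sqrt(2) - 12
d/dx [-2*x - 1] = -2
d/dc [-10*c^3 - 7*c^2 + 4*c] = -30*c^2 - 14*c + 4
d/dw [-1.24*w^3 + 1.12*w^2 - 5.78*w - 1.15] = -3.72*w^2 + 2.24*w - 5.78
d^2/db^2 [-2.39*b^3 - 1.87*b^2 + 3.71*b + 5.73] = -14.34*b - 3.74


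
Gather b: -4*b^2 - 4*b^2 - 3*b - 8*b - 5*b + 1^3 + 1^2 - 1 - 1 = -8*b^2 - 16*b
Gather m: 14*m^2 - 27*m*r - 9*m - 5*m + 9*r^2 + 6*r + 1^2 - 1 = 14*m^2 + m*(-27*r - 14) + 9*r^2 + 6*r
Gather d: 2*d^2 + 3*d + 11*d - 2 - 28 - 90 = 2*d^2 + 14*d - 120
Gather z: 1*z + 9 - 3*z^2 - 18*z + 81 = -3*z^2 - 17*z + 90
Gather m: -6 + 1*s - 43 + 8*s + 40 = 9*s - 9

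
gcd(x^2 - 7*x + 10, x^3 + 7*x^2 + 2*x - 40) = x - 2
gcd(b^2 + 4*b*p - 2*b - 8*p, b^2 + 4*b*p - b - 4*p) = b + 4*p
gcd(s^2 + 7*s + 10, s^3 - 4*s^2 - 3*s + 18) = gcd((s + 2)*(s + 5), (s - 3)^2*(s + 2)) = s + 2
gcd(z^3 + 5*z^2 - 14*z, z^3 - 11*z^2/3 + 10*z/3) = z^2 - 2*z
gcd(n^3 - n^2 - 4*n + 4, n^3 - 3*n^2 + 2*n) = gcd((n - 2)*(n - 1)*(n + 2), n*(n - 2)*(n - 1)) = n^2 - 3*n + 2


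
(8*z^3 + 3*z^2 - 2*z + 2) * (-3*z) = -24*z^4 - 9*z^3 + 6*z^2 - 6*z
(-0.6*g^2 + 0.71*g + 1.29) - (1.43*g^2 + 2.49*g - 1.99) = -2.03*g^2 - 1.78*g + 3.28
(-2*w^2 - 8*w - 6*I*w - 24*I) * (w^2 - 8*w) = -2*w^4 + 8*w^3 - 6*I*w^3 + 64*w^2 + 24*I*w^2 + 192*I*w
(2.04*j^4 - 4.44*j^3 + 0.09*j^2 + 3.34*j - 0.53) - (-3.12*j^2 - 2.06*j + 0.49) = 2.04*j^4 - 4.44*j^3 + 3.21*j^2 + 5.4*j - 1.02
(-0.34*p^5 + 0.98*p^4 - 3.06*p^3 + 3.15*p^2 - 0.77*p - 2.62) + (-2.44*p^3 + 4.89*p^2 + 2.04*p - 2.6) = -0.34*p^5 + 0.98*p^4 - 5.5*p^3 + 8.04*p^2 + 1.27*p - 5.22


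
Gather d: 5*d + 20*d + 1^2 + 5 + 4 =25*d + 10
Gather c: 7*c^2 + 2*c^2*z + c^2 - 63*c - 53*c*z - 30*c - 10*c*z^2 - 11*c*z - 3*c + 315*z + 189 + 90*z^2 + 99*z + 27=c^2*(2*z + 8) + c*(-10*z^2 - 64*z - 96) + 90*z^2 + 414*z + 216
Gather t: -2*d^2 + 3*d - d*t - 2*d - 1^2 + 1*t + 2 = -2*d^2 + d + t*(1 - d) + 1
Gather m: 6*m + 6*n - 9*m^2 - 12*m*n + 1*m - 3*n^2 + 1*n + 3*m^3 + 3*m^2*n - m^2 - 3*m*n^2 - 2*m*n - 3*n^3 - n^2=3*m^3 + m^2*(3*n - 10) + m*(-3*n^2 - 14*n + 7) - 3*n^3 - 4*n^2 + 7*n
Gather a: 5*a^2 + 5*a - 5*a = 5*a^2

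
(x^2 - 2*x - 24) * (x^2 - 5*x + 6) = x^4 - 7*x^3 - 8*x^2 + 108*x - 144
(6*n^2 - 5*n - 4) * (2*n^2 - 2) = 12*n^4 - 10*n^3 - 20*n^2 + 10*n + 8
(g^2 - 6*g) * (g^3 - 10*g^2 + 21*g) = g^5 - 16*g^4 + 81*g^3 - 126*g^2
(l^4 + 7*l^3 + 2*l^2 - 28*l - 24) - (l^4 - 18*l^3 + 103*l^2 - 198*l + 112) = 25*l^3 - 101*l^2 + 170*l - 136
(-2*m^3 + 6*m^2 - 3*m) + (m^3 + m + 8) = -m^3 + 6*m^2 - 2*m + 8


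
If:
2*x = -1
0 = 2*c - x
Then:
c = -1/4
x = -1/2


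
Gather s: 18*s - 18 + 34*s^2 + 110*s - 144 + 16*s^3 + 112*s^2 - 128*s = 16*s^3 + 146*s^2 - 162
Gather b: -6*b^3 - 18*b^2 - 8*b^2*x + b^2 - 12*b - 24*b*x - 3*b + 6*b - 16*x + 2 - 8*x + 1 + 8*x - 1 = -6*b^3 + b^2*(-8*x - 17) + b*(-24*x - 9) - 16*x + 2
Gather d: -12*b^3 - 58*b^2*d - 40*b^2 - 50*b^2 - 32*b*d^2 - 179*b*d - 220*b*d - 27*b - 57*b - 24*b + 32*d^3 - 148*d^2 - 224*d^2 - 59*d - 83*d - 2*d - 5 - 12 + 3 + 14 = -12*b^3 - 90*b^2 - 108*b + 32*d^3 + d^2*(-32*b - 372) + d*(-58*b^2 - 399*b - 144)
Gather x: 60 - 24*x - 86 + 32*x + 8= 8*x - 18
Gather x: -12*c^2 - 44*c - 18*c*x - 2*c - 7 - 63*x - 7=-12*c^2 - 46*c + x*(-18*c - 63) - 14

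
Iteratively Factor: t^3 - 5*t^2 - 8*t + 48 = (t - 4)*(t^2 - t - 12) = (t - 4)*(t + 3)*(t - 4)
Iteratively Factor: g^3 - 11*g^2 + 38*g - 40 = (g - 2)*(g^2 - 9*g + 20) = (g - 5)*(g - 2)*(g - 4)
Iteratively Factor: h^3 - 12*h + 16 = (h + 4)*(h^2 - 4*h + 4) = (h - 2)*(h + 4)*(h - 2)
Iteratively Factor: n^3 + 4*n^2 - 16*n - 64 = (n - 4)*(n^2 + 8*n + 16) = (n - 4)*(n + 4)*(n + 4)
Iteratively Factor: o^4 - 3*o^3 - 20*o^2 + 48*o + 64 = (o + 1)*(o^3 - 4*o^2 - 16*o + 64) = (o + 1)*(o + 4)*(o^2 - 8*o + 16) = (o - 4)*(o + 1)*(o + 4)*(o - 4)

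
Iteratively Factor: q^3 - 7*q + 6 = (q + 3)*(q^2 - 3*q + 2) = (q - 2)*(q + 3)*(q - 1)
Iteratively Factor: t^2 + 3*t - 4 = (t - 1)*(t + 4)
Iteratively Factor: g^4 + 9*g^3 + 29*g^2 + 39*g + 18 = (g + 3)*(g^3 + 6*g^2 + 11*g + 6) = (g + 2)*(g + 3)*(g^2 + 4*g + 3) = (g + 1)*(g + 2)*(g + 3)*(g + 3)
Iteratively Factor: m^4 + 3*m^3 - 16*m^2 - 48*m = (m)*(m^3 + 3*m^2 - 16*m - 48) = m*(m + 3)*(m^2 - 16) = m*(m - 4)*(m + 3)*(m + 4)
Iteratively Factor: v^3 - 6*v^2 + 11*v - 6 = (v - 2)*(v^2 - 4*v + 3) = (v - 2)*(v - 1)*(v - 3)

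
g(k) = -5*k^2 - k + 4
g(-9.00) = -392.00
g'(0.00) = -1.00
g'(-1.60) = 15.00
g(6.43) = -209.15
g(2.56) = -31.33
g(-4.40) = -88.40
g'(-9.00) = 89.00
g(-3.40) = -50.40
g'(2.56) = -26.60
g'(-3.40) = 33.00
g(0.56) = 1.87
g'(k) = -10*k - 1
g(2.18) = -21.94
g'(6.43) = -65.30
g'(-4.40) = 43.00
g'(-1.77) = 16.70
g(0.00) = 4.00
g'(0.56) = -6.60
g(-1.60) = -7.20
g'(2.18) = -22.80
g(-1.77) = -9.89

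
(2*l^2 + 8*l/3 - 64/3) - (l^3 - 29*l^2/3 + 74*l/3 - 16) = -l^3 + 35*l^2/3 - 22*l - 16/3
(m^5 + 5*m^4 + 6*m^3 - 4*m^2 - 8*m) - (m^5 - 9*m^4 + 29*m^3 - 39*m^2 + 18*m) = 14*m^4 - 23*m^3 + 35*m^2 - 26*m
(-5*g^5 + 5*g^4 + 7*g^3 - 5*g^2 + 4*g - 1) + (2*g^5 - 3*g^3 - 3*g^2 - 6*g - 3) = -3*g^5 + 5*g^4 + 4*g^3 - 8*g^2 - 2*g - 4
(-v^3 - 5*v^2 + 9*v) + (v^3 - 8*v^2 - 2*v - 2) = -13*v^2 + 7*v - 2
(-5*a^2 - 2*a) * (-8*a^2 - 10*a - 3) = 40*a^4 + 66*a^3 + 35*a^2 + 6*a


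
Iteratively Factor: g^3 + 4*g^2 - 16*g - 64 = (g - 4)*(g^2 + 8*g + 16) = (g - 4)*(g + 4)*(g + 4)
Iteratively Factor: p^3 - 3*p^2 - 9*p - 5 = (p + 1)*(p^2 - 4*p - 5) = (p - 5)*(p + 1)*(p + 1)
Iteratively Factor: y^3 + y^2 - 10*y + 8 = (y - 2)*(y^2 + 3*y - 4) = (y - 2)*(y - 1)*(y + 4)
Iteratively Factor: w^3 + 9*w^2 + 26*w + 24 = (w + 3)*(w^2 + 6*w + 8) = (w + 2)*(w + 3)*(w + 4)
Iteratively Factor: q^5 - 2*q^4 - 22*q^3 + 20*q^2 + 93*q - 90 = (q - 5)*(q^4 + 3*q^3 - 7*q^2 - 15*q + 18) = (q - 5)*(q + 3)*(q^3 - 7*q + 6) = (q - 5)*(q - 1)*(q + 3)*(q^2 + q - 6) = (q - 5)*(q - 2)*(q - 1)*(q + 3)*(q + 3)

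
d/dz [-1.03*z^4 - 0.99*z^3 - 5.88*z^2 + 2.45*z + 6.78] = -4.12*z^3 - 2.97*z^2 - 11.76*z + 2.45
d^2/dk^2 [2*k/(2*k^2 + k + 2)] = 4*(k*(4*k + 1)^2 - (6*k + 1)*(2*k^2 + k + 2))/(2*k^2 + k + 2)^3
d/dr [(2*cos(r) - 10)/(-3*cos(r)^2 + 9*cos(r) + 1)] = 2*(-3*cos(r)^2 + 30*cos(r) - 46)*sin(r)/(3*sin(r)^2 + 9*cos(r) - 2)^2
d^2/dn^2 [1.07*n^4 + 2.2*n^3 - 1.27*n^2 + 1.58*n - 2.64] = 12.84*n^2 + 13.2*n - 2.54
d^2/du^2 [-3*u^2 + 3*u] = -6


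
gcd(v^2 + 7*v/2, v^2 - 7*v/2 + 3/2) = 1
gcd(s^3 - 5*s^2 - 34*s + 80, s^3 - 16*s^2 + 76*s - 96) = s^2 - 10*s + 16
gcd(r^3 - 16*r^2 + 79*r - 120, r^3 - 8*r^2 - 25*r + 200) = r^2 - 13*r + 40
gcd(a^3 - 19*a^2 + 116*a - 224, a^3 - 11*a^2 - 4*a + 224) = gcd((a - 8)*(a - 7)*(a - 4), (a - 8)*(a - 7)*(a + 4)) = a^2 - 15*a + 56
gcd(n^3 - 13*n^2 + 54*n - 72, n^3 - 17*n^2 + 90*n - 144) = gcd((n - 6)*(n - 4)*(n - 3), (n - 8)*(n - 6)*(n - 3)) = n^2 - 9*n + 18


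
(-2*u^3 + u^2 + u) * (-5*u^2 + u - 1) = 10*u^5 - 7*u^4 - 2*u^3 - u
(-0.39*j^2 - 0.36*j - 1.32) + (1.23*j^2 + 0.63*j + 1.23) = 0.84*j^2 + 0.27*j - 0.0900000000000001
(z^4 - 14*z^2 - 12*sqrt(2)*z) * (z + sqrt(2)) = z^5 + sqrt(2)*z^4 - 14*z^3 - 26*sqrt(2)*z^2 - 24*z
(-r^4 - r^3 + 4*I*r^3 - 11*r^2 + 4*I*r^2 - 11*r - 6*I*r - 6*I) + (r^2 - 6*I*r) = -r^4 - r^3 + 4*I*r^3 - 10*r^2 + 4*I*r^2 - 11*r - 12*I*r - 6*I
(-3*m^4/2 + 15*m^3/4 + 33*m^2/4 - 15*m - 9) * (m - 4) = -3*m^5/2 + 39*m^4/4 - 27*m^3/4 - 48*m^2 + 51*m + 36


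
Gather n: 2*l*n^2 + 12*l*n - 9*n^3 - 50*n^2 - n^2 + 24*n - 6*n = -9*n^3 + n^2*(2*l - 51) + n*(12*l + 18)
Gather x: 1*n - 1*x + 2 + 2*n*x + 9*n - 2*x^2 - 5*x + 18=10*n - 2*x^2 + x*(2*n - 6) + 20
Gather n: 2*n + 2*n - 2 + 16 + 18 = 4*n + 32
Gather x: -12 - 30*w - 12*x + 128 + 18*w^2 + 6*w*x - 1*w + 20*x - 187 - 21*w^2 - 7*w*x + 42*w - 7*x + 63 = -3*w^2 + 11*w + x*(1 - w) - 8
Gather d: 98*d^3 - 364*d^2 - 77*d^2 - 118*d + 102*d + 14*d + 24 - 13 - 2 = 98*d^3 - 441*d^2 - 2*d + 9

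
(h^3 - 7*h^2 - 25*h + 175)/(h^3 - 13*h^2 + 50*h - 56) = (h^2 - 25)/(h^2 - 6*h + 8)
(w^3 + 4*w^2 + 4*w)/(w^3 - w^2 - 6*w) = (w + 2)/(w - 3)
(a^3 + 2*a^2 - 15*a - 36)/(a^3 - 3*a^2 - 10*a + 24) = (a + 3)/(a - 2)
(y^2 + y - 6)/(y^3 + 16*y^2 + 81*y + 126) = (y - 2)/(y^2 + 13*y + 42)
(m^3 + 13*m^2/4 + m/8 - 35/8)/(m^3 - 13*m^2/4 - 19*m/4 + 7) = (m + 5/2)/(m - 4)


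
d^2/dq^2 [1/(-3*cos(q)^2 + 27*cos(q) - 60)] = (4*sin(q)^4/3 - sin(q)^2 + 285*cos(q)/4 - 9*cos(3*q)/4 - 41)/((cos(q) - 5)^3*(cos(q) - 4)^3)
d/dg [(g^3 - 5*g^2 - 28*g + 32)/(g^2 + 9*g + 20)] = (g^2 + 10*g - 53)/(g^2 + 10*g + 25)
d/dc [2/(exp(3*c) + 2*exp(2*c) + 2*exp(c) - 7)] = (-6*exp(2*c) - 8*exp(c) - 4)*exp(c)/(exp(3*c) + 2*exp(2*c) + 2*exp(c) - 7)^2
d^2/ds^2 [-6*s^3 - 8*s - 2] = -36*s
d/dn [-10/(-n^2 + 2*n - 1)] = 20*(1 - n)/(n^2 - 2*n + 1)^2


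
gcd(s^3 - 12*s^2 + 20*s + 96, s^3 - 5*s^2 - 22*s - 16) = s^2 - 6*s - 16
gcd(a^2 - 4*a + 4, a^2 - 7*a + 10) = a - 2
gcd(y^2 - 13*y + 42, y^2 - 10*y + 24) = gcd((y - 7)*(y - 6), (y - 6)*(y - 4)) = y - 6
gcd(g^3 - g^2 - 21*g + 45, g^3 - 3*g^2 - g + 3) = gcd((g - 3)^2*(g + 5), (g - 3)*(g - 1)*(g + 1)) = g - 3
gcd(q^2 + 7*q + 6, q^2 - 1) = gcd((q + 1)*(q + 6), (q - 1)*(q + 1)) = q + 1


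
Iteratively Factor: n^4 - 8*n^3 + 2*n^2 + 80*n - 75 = (n - 5)*(n^3 - 3*n^2 - 13*n + 15) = (n - 5)^2*(n^2 + 2*n - 3) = (n - 5)^2*(n + 3)*(n - 1)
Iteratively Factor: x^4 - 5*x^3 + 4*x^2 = (x)*(x^3 - 5*x^2 + 4*x) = x*(x - 4)*(x^2 - x) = x^2*(x - 4)*(x - 1)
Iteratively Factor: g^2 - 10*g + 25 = (g - 5)*(g - 5)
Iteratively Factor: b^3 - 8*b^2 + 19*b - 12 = (b - 3)*(b^2 - 5*b + 4) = (b - 3)*(b - 1)*(b - 4)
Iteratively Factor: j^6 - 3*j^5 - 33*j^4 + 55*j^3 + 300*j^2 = (j - 5)*(j^5 + 2*j^4 - 23*j^3 - 60*j^2) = j*(j - 5)*(j^4 + 2*j^3 - 23*j^2 - 60*j) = j*(j - 5)^2*(j^3 + 7*j^2 + 12*j) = j*(j - 5)^2*(j + 4)*(j^2 + 3*j) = j*(j - 5)^2*(j + 3)*(j + 4)*(j)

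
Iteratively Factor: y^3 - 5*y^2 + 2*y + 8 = (y + 1)*(y^2 - 6*y + 8) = (y - 4)*(y + 1)*(y - 2)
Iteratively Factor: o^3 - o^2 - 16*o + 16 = (o + 4)*(o^2 - 5*o + 4) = (o - 4)*(o + 4)*(o - 1)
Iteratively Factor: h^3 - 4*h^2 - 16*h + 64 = (h - 4)*(h^2 - 16) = (h - 4)*(h + 4)*(h - 4)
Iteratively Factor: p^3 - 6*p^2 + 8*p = (p)*(p^2 - 6*p + 8) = p*(p - 4)*(p - 2)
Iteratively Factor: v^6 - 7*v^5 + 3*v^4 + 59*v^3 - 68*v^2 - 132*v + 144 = (v + 2)*(v^5 - 9*v^4 + 21*v^3 + 17*v^2 - 102*v + 72) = (v - 3)*(v + 2)*(v^4 - 6*v^3 + 3*v^2 + 26*v - 24) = (v - 3)*(v + 2)^2*(v^3 - 8*v^2 + 19*v - 12) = (v - 3)*(v - 1)*(v + 2)^2*(v^2 - 7*v + 12) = (v - 3)^2*(v - 1)*(v + 2)^2*(v - 4)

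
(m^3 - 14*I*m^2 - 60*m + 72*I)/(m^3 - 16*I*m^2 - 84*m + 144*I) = (m - 2*I)/(m - 4*I)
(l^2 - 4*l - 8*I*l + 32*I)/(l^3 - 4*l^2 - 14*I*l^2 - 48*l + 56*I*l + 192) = 1/(l - 6*I)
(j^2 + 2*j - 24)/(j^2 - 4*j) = (j + 6)/j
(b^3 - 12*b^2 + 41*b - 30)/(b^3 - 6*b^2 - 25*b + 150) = (b - 1)/(b + 5)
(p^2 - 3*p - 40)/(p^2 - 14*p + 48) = (p + 5)/(p - 6)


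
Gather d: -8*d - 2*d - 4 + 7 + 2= 5 - 10*d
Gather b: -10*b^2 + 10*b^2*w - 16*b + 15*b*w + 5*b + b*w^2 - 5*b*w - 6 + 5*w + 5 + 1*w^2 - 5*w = b^2*(10*w - 10) + b*(w^2 + 10*w - 11) + w^2 - 1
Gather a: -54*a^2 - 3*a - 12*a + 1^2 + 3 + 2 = -54*a^2 - 15*a + 6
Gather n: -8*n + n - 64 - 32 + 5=-7*n - 91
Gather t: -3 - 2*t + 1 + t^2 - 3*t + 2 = t^2 - 5*t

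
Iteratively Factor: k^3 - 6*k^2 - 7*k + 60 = (k - 5)*(k^2 - k - 12) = (k - 5)*(k + 3)*(k - 4)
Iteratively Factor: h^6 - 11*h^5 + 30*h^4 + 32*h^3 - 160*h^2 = (h - 5)*(h^5 - 6*h^4 + 32*h^2) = (h - 5)*(h - 4)*(h^4 - 2*h^3 - 8*h^2) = h*(h - 5)*(h - 4)*(h^3 - 2*h^2 - 8*h) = h*(h - 5)*(h - 4)*(h + 2)*(h^2 - 4*h) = h*(h - 5)*(h - 4)^2*(h + 2)*(h)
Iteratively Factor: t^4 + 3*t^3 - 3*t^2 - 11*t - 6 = (t - 2)*(t^3 + 5*t^2 + 7*t + 3) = (t - 2)*(t + 1)*(t^2 + 4*t + 3) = (t - 2)*(t + 1)^2*(t + 3)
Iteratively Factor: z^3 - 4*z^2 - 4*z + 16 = (z - 4)*(z^2 - 4) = (z - 4)*(z + 2)*(z - 2)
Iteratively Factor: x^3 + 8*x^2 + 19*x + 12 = (x + 4)*(x^2 + 4*x + 3) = (x + 1)*(x + 4)*(x + 3)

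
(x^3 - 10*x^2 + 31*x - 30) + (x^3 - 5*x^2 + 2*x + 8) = 2*x^3 - 15*x^2 + 33*x - 22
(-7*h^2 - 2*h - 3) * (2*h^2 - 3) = -14*h^4 - 4*h^3 + 15*h^2 + 6*h + 9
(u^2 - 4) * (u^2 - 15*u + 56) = u^4 - 15*u^3 + 52*u^2 + 60*u - 224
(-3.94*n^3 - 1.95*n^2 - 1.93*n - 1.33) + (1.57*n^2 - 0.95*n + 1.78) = -3.94*n^3 - 0.38*n^2 - 2.88*n + 0.45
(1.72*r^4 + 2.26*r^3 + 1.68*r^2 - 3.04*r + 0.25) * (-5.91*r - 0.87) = -10.1652*r^5 - 14.853*r^4 - 11.895*r^3 + 16.5048*r^2 + 1.1673*r - 0.2175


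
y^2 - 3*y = y*(y - 3)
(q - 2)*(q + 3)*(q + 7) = q^3 + 8*q^2 + q - 42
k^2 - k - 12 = (k - 4)*(k + 3)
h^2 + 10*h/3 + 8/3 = (h + 4/3)*(h + 2)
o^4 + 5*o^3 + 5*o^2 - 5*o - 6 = (o - 1)*(o + 1)*(o + 2)*(o + 3)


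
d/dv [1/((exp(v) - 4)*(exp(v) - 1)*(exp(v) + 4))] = -((exp(v) - 4)*(exp(v) - 1) + (exp(v) - 4)*(exp(v) + 4) + (exp(v) - 1)*(exp(v) + 4))/(4*(exp(v) - 4)^2*(exp(v) + 4)^2*sinh(v/2)^2)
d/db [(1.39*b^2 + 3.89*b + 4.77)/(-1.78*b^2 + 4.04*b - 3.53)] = (12.5398*b^2 + 7.1678*b - 33.0025)/(3.1684*b^4 - 14.3824*b^3 + 28.8884*b^2 - 28.5224*b + 12.4609)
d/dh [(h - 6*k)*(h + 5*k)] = 2*h - k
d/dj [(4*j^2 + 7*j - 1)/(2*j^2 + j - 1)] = 2*(-5*j^2 - 2*j - 3)/(4*j^4 + 4*j^3 - 3*j^2 - 2*j + 1)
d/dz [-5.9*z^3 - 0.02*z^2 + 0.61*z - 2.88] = -17.7*z^2 - 0.04*z + 0.61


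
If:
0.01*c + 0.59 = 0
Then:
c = -59.00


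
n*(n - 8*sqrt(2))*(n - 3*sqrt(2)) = n^3 - 11*sqrt(2)*n^2 + 48*n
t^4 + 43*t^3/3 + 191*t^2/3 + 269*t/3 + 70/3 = (t + 1/3)*(t + 2)*(t + 5)*(t + 7)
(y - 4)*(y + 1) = y^2 - 3*y - 4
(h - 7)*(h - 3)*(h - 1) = h^3 - 11*h^2 + 31*h - 21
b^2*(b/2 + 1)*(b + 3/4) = b^4/2 + 11*b^3/8 + 3*b^2/4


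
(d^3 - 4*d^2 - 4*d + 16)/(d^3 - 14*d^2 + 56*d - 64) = (d + 2)/(d - 8)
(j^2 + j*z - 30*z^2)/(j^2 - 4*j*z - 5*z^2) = (j + 6*z)/(j + z)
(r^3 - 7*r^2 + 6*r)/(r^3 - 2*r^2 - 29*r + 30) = r/(r + 5)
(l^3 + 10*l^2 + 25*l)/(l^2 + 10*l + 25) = l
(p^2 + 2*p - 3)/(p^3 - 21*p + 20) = (p + 3)/(p^2 + p - 20)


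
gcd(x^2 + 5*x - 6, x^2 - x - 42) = x + 6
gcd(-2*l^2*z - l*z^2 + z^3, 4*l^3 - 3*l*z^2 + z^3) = -2*l^2 - l*z + z^2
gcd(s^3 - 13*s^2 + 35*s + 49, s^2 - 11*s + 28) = s - 7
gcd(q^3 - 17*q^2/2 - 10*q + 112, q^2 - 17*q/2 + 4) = q - 8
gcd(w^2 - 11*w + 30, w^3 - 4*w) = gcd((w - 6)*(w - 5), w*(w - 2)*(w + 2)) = 1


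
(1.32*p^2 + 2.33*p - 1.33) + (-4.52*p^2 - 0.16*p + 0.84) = -3.2*p^2 + 2.17*p - 0.49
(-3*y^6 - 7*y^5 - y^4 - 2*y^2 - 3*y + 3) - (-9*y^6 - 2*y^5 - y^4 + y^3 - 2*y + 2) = 6*y^6 - 5*y^5 - y^3 - 2*y^2 - y + 1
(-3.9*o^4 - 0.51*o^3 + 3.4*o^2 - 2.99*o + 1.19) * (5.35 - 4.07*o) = 15.873*o^5 - 18.7893*o^4 - 16.5665*o^3 + 30.3593*o^2 - 20.8398*o + 6.3665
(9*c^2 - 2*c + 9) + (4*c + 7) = 9*c^2 + 2*c + 16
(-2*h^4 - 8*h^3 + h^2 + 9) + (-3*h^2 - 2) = -2*h^4 - 8*h^3 - 2*h^2 + 7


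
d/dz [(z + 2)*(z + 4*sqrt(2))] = 2*z + 2 + 4*sqrt(2)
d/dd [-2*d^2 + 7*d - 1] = 7 - 4*d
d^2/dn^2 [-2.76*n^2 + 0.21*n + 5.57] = -5.52000000000000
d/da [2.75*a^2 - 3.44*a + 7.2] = 5.5*a - 3.44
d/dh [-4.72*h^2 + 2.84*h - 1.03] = 2.84 - 9.44*h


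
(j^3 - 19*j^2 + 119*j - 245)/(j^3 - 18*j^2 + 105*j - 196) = (j - 5)/(j - 4)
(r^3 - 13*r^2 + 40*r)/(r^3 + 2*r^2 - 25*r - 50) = r*(r - 8)/(r^2 + 7*r + 10)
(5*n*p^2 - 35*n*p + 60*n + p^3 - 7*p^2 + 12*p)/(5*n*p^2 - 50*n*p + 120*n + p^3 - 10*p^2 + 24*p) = (p - 3)/(p - 6)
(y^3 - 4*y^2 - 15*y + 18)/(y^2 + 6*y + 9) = (y^2 - 7*y + 6)/(y + 3)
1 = 1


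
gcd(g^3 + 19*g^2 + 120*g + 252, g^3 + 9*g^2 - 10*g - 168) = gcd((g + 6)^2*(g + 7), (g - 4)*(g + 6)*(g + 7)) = g^2 + 13*g + 42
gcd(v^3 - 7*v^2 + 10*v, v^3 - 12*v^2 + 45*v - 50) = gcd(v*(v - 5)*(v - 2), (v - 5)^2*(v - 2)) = v^2 - 7*v + 10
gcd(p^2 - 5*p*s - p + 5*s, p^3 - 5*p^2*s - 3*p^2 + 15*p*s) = p - 5*s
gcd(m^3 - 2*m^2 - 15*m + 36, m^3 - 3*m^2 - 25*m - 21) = 1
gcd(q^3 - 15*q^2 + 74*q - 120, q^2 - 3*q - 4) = q - 4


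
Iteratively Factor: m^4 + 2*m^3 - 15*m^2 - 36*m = (m + 3)*(m^3 - m^2 - 12*m) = m*(m + 3)*(m^2 - m - 12) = m*(m + 3)^2*(m - 4)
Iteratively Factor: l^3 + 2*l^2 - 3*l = (l)*(l^2 + 2*l - 3) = l*(l + 3)*(l - 1)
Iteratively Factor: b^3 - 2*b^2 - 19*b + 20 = (b + 4)*(b^2 - 6*b + 5) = (b - 5)*(b + 4)*(b - 1)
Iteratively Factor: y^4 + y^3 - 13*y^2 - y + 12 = (y + 1)*(y^3 - 13*y + 12) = (y - 1)*(y + 1)*(y^2 + y - 12) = (y - 3)*(y - 1)*(y + 1)*(y + 4)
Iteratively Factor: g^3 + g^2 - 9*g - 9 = (g - 3)*(g^2 + 4*g + 3) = (g - 3)*(g + 1)*(g + 3)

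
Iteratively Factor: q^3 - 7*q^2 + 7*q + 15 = (q - 3)*(q^2 - 4*q - 5) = (q - 3)*(q + 1)*(q - 5)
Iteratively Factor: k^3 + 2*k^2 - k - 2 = (k + 1)*(k^2 + k - 2) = (k - 1)*(k + 1)*(k + 2)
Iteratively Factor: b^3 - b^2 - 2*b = (b)*(b^2 - b - 2) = b*(b + 1)*(b - 2)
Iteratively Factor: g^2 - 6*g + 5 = (g - 5)*(g - 1)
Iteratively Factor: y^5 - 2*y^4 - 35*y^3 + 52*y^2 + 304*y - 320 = (y - 1)*(y^4 - y^3 - 36*y^2 + 16*y + 320) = (y - 4)*(y - 1)*(y^3 + 3*y^2 - 24*y - 80) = (y - 4)*(y - 1)*(y + 4)*(y^2 - y - 20) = (y - 4)*(y - 1)*(y + 4)^2*(y - 5)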